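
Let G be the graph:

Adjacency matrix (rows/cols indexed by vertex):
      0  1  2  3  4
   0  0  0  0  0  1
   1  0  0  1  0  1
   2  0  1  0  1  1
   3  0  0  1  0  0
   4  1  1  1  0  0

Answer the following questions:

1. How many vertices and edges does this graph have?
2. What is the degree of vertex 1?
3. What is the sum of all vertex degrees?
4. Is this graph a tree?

Count: 5 vertices, 5 edges.
Vertex 1 has neighbors [2, 4], degree = 2.
Handshaking lemma: 2 * 5 = 10.
A tree on 5 vertices has 4 edges. This graph has 5 edges (1 extra). Not a tree.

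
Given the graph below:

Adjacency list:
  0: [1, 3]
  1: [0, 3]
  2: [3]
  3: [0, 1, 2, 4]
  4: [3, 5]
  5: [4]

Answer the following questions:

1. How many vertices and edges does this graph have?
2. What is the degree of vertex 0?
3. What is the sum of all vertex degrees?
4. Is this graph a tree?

Count: 6 vertices, 6 edges.
Vertex 0 has neighbors [1, 3], degree = 2.
Handshaking lemma: 2 * 6 = 12.
A tree on 6 vertices has 5 edges. This graph has 6 edges (1 extra). Not a tree.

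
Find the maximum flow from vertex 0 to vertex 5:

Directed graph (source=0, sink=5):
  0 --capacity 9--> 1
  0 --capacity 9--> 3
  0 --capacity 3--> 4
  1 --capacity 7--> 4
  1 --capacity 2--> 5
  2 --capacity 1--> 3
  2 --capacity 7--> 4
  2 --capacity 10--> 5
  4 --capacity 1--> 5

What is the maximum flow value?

Computing max flow:
  Flow on (0->1): 2/9
  Flow on (0->4): 1/3
  Flow on (1->5): 2/2
  Flow on (4->5): 1/1
Maximum flow = 3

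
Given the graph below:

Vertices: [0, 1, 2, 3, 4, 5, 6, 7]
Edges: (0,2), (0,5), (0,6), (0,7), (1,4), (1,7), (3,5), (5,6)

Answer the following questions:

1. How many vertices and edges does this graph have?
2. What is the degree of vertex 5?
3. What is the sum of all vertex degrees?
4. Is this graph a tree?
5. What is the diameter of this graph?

Count: 8 vertices, 8 edges.
Vertex 5 has neighbors [0, 3, 6], degree = 3.
Handshaking lemma: 2 * 8 = 16.
A tree on 8 vertices has 7 edges. This graph has 8 edges (1 extra). Not a tree.
Diameter (longest shortest path) = 5.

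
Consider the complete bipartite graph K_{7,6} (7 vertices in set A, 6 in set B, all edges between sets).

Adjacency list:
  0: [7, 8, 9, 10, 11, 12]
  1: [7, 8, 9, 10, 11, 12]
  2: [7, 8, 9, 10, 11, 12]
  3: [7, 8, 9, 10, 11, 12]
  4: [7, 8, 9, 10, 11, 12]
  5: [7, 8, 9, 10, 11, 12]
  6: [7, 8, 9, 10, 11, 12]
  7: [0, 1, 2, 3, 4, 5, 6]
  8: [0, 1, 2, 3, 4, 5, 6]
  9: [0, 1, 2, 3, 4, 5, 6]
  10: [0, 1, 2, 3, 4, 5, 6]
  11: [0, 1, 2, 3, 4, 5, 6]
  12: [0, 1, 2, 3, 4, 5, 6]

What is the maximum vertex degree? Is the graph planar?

Set-A vertices have degree 6; set-B vertices have degree 7. Maximum degree = max(7,6) = 7.
K_{7,6} contains K_{3,3} as a subgraph (since both sides have >= 3 vertices); by Kuratowski's theorem it is not planar.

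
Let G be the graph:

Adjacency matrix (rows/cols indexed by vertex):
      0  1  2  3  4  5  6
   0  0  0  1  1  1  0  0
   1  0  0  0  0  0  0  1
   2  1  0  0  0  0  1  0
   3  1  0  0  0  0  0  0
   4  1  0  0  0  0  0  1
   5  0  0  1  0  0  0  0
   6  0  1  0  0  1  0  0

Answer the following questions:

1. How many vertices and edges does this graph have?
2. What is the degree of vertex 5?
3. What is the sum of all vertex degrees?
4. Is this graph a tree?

Count: 7 vertices, 6 edges.
Vertex 5 has neighbors [2], degree = 1.
Handshaking lemma: 2 * 6 = 12.
A graph is a tree iff it is connected and has exactly n-1 edges. This graph is connected (all 7 vertices in one component) and has 7-1 = 6 edges. It is a tree.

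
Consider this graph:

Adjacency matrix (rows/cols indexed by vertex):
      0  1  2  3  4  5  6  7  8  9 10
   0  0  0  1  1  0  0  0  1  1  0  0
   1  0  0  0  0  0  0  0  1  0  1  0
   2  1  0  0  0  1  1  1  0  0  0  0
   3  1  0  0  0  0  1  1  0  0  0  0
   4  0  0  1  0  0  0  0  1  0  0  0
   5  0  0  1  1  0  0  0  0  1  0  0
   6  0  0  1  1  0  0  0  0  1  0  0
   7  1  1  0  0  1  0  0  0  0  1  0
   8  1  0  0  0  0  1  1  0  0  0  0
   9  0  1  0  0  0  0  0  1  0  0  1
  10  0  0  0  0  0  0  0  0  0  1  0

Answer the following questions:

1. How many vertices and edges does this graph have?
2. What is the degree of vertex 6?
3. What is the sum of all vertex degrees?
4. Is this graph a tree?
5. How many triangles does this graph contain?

Count: 11 vertices, 16 edges.
Vertex 6 has neighbors [2, 3, 8], degree = 3.
Handshaking lemma: 2 * 16 = 32.
A tree on 11 vertices has 10 edges. This graph has 16 edges (6 extra). Not a tree.
Number of triangles = 1.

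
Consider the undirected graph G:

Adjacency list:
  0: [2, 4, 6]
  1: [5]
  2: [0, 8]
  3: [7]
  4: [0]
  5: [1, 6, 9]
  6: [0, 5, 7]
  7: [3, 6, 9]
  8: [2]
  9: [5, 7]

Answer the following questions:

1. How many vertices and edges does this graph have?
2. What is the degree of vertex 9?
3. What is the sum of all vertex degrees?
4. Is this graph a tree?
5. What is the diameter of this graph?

Count: 10 vertices, 10 edges.
Vertex 9 has neighbors [5, 7], degree = 2.
Handshaking lemma: 2 * 10 = 20.
A tree on 10 vertices has 9 edges. This graph has 10 edges (1 extra). Not a tree.
Diameter (longest shortest path) = 5.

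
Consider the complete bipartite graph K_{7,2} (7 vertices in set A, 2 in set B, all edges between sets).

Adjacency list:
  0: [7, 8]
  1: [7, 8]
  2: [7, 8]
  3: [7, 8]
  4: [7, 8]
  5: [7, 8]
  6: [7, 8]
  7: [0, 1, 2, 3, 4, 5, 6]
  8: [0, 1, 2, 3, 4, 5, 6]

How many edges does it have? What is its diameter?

K_{7,2} has 7 * 2 = 14 edges.
Any vertex reaches any opposite-side vertex in 1 step; same-side vertices reach in 2 steps via any opposite-side vertex.
Diameter = 2.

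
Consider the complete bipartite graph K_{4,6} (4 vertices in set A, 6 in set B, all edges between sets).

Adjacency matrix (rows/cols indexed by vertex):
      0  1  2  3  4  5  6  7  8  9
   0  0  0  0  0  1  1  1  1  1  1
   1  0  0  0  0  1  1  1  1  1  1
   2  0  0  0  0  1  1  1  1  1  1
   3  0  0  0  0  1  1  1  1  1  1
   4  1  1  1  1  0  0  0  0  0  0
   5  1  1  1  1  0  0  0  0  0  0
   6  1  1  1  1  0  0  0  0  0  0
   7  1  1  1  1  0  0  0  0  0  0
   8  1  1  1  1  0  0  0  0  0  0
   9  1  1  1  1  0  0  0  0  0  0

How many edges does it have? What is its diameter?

K_{4,6} has 4 * 6 = 24 edges.
Any vertex reaches any opposite-side vertex in 1 step; same-side vertices reach in 2 steps via any opposite-side vertex.
Diameter = 2.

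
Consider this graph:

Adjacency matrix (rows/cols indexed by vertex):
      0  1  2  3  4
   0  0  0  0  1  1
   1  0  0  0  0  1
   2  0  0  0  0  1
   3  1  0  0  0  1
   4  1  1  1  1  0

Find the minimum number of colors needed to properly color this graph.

The graph has a maximum clique of size 3 (lower bound on chromatic number).
A valid 3-coloring: {0: 1, 1: 1, 2: 1, 3: 2, 4: 0}.
Chromatic number = 3.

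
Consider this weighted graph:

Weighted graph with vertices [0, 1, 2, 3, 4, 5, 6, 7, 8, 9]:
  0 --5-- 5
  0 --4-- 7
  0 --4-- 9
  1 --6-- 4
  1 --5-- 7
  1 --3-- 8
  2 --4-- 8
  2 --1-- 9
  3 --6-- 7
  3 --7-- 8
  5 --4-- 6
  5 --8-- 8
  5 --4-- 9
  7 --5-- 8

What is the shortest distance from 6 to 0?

Using Dijkstra's algorithm from vertex 6:
Shortest path: 6 -> 5 -> 0
Total weight: 4 + 5 = 9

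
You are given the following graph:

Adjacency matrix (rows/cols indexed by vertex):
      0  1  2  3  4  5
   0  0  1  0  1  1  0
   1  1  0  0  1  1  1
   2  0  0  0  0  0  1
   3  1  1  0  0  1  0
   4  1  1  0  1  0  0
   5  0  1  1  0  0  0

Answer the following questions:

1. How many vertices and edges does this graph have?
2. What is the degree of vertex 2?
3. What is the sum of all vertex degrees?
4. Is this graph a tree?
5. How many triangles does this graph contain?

Count: 6 vertices, 8 edges.
Vertex 2 has neighbors [5], degree = 1.
Handshaking lemma: 2 * 8 = 16.
A tree on 6 vertices has 5 edges. This graph has 8 edges (3 extra). Not a tree.
Number of triangles = 4.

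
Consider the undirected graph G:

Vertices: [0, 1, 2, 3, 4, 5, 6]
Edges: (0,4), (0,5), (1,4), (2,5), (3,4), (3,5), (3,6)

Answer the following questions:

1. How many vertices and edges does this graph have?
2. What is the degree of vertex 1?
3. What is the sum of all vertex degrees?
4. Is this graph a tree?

Count: 7 vertices, 7 edges.
Vertex 1 has neighbors [4], degree = 1.
Handshaking lemma: 2 * 7 = 14.
A tree on 7 vertices has 6 edges. This graph has 7 edges (1 extra). Not a tree.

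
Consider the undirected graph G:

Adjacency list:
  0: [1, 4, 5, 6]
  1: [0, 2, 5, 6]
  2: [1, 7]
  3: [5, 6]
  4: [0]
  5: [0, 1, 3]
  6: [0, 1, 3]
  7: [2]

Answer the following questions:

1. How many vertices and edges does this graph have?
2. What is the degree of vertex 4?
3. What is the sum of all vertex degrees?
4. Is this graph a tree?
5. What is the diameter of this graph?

Count: 8 vertices, 10 edges.
Vertex 4 has neighbors [0], degree = 1.
Handshaking lemma: 2 * 10 = 20.
A tree on 8 vertices has 7 edges. This graph has 10 edges (3 extra). Not a tree.
Diameter (longest shortest path) = 4.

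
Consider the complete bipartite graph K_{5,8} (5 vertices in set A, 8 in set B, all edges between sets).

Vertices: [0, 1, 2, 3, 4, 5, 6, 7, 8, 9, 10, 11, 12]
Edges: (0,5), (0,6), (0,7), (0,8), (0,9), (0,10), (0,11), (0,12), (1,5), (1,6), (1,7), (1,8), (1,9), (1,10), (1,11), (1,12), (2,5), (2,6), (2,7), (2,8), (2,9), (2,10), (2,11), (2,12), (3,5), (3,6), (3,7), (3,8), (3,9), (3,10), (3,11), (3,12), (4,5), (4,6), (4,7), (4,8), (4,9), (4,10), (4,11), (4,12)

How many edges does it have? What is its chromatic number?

K_{5,8} has 5 * 8 = 40 edges.
Bipartite graphs have chromatic number 2 (color each partition differently).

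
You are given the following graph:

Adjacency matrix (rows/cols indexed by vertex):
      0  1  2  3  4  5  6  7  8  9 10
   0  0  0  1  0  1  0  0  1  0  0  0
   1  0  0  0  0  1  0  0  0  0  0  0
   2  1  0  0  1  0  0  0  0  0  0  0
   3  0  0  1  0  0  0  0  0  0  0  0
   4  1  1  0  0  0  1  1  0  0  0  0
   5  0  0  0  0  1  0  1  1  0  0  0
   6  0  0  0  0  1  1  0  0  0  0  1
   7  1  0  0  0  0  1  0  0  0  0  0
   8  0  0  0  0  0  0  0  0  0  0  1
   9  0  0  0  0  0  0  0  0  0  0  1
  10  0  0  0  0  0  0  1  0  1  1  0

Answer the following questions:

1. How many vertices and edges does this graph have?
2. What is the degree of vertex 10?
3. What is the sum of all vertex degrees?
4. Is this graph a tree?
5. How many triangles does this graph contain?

Count: 11 vertices, 12 edges.
Vertex 10 has neighbors [6, 8, 9], degree = 3.
Handshaking lemma: 2 * 12 = 24.
A tree on 11 vertices has 10 edges. This graph has 12 edges (2 extra). Not a tree.
Number of triangles = 1.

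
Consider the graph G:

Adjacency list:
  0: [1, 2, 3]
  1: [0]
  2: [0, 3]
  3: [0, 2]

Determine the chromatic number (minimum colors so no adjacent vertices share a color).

The graph has a maximum clique of size 3 (lower bound on chromatic number).
A valid 3-coloring: {0: 0, 1: 1, 2: 1, 3: 2}.
Chromatic number = 3.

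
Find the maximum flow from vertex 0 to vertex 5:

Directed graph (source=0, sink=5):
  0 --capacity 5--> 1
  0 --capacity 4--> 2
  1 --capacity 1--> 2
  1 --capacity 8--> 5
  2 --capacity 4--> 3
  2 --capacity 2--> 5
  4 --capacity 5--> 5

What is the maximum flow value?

Computing max flow:
  Flow on (0->1): 5/5
  Flow on (0->2): 2/4
  Flow on (1->5): 5/8
  Flow on (2->5): 2/2
Maximum flow = 7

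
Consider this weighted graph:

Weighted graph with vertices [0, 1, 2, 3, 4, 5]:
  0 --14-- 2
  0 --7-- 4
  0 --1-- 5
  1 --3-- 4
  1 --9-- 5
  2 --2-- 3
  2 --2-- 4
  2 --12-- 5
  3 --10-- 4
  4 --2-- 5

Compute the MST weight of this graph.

Applying Kruskal's algorithm (sort edges by weight, add if no cycle):
  Add (0,5) w=1
  Add (2,4) w=2
  Add (2,3) w=2
  Add (4,5) w=2
  Add (1,4) w=3
  Skip (0,4) w=7 (creates cycle)
  Skip (1,5) w=9 (creates cycle)
  Skip (3,4) w=10 (creates cycle)
  Skip (2,5) w=12 (creates cycle)
  Skip (0,2) w=14 (creates cycle)
MST weight = 10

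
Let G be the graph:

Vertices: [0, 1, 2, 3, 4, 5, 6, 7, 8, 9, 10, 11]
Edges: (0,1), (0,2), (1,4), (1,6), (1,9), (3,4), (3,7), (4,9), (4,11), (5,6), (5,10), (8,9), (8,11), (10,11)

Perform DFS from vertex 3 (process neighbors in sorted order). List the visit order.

DFS from vertex 3 (neighbors processed in ascending order):
Visit order: 3, 4, 1, 0, 2, 6, 5, 10, 11, 8, 9, 7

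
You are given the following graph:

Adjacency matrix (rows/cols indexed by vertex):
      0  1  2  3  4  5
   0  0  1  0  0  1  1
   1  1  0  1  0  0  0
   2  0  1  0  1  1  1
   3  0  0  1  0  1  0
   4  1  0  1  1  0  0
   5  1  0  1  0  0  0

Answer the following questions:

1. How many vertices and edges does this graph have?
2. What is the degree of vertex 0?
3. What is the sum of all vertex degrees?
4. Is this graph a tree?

Count: 6 vertices, 8 edges.
Vertex 0 has neighbors [1, 4, 5], degree = 3.
Handshaking lemma: 2 * 8 = 16.
A tree on 6 vertices has 5 edges. This graph has 8 edges (3 extra). Not a tree.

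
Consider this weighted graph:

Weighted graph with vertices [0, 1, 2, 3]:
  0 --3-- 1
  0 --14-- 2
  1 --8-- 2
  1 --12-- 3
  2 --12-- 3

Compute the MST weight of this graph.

Applying Kruskal's algorithm (sort edges by weight, add if no cycle):
  Add (0,1) w=3
  Add (1,2) w=8
  Add (1,3) w=12
  Skip (2,3) w=12 (creates cycle)
  Skip (0,2) w=14 (creates cycle)
MST weight = 23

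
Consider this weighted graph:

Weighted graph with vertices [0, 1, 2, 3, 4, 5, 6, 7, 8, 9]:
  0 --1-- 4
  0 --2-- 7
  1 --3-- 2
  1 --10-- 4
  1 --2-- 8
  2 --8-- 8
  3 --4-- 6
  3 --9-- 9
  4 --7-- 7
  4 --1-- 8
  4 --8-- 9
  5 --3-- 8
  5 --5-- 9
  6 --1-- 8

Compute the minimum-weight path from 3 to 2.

Using Dijkstra's algorithm from vertex 3:
Shortest path: 3 -> 6 -> 8 -> 1 -> 2
Total weight: 4 + 1 + 2 + 3 = 10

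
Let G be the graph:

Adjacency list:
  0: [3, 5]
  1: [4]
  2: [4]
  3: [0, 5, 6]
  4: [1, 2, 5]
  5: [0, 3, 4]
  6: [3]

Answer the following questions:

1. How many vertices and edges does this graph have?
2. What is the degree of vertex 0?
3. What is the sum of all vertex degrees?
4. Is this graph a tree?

Count: 7 vertices, 7 edges.
Vertex 0 has neighbors [3, 5], degree = 2.
Handshaking lemma: 2 * 7 = 14.
A tree on 7 vertices has 6 edges. This graph has 7 edges (1 extra). Not a tree.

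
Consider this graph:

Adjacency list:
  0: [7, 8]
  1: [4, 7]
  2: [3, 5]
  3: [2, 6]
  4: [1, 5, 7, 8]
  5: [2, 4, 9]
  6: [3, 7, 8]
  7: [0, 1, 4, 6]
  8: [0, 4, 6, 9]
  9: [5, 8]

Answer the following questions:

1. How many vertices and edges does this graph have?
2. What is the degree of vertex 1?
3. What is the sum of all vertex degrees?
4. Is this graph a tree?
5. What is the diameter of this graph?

Count: 10 vertices, 14 edges.
Vertex 1 has neighbors [4, 7], degree = 2.
Handshaking lemma: 2 * 14 = 28.
A tree on 10 vertices has 9 edges. This graph has 14 edges (5 extra). Not a tree.
Diameter (longest shortest path) = 4.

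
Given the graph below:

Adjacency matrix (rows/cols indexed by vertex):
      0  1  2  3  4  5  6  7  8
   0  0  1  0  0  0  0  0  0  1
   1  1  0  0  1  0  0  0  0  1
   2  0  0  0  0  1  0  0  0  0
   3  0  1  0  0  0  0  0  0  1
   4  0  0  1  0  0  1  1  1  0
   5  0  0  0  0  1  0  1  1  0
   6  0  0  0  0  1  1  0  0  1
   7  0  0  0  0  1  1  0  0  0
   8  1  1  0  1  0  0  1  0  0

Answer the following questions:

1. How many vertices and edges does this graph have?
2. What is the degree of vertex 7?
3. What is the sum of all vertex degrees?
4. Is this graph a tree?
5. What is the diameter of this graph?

Count: 9 vertices, 12 edges.
Vertex 7 has neighbors [4, 5], degree = 2.
Handshaking lemma: 2 * 12 = 24.
A tree on 9 vertices has 8 edges. This graph has 12 edges (4 extra). Not a tree.
Diameter (longest shortest path) = 4.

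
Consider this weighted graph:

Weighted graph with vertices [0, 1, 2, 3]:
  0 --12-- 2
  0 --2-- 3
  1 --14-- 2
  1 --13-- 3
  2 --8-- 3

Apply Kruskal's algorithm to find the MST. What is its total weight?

Applying Kruskal's algorithm (sort edges by weight, add if no cycle):
  Add (0,3) w=2
  Add (2,3) w=8
  Skip (0,2) w=12 (creates cycle)
  Add (1,3) w=13
  Skip (1,2) w=14 (creates cycle)
MST weight = 23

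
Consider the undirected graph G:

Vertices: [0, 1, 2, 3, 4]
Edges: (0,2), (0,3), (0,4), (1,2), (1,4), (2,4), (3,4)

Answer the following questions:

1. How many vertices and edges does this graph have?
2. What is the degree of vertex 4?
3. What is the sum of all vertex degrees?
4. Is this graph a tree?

Count: 5 vertices, 7 edges.
Vertex 4 has neighbors [0, 1, 2, 3], degree = 4.
Handshaking lemma: 2 * 7 = 14.
A tree on 5 vertices has 4 edges. This graph has 7 edges (3 extra). Not a tree.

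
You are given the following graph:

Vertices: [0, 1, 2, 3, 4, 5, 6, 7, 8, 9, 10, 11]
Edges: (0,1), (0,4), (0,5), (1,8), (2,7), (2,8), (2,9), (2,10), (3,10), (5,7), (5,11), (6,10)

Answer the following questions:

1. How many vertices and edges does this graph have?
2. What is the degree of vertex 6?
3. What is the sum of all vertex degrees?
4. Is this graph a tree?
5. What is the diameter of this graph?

Count: 12 vertices, 12 edges.
Vertex 6 has neighbors [10], degree = 1.
Handshaking lemma: 2 * 12 = 24.
A tree on 12 vertices has 11 edges. This graph has 12 edges (1 extra). Not a tree.
Diameter (longest shortest path) = 6.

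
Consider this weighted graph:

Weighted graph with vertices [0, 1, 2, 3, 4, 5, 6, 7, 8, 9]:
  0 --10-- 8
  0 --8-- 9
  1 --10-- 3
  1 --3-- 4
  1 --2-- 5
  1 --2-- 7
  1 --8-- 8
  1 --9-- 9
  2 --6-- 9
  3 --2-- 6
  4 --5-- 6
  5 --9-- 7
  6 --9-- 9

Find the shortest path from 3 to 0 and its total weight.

Using Dijkstra's algorithm from vertex 3:
Shortest path: 3 -> 6 -> 9 -> 0
Total weight: 2 + 9 + 8 = 19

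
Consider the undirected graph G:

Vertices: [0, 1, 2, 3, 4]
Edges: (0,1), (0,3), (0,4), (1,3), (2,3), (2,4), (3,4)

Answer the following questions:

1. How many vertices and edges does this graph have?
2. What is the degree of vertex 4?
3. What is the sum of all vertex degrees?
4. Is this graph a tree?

Count: 5 vertices, 7 edges.
Vertex 4 has neighbors [0, 2, 3], degree = 3.
Handshaking lemma: 2 * 7 = 14.
A tree on 5 vertices has 4 edges. This graph has 7 edges (3 extra). Not a tree.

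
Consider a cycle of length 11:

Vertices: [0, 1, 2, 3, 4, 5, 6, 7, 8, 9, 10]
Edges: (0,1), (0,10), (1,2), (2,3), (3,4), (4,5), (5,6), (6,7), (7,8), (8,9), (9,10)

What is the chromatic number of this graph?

This is an odd cycle (C_11). Odd cycles are not bipartite (any 2-coloring forces two adjacent vertices to match), and 3 colors suffice.
Chromatic number = 3.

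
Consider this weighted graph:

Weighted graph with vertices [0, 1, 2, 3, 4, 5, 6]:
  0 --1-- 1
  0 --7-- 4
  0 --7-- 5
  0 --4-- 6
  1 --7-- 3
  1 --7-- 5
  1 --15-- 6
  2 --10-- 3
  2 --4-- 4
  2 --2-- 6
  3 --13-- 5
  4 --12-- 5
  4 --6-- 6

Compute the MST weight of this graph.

Applying Kruskal's algorithm (sort edges by weight, add if no cycle):
  Add (0,1) w=1
  Add (2,6) w=2
  Add (0,6) w=4
  Add (2,4) w=4
  Skip (4,6) w=6 (creates cycle)
  Skip (0,4) w=7 (creates cycle)
  Add (0,5) w=7
  Skip (1,5) w=7 (creates cycle)
  Add (1,3) w=7
  Skip (2,3) w=10 (creates cycle)
  Skip (4,5) w=12 (creates cycle)
  Skip (3,5) w=13 (creates cycle)
  Skip (1,6) w=15 (creates cycle)
MST weight = 25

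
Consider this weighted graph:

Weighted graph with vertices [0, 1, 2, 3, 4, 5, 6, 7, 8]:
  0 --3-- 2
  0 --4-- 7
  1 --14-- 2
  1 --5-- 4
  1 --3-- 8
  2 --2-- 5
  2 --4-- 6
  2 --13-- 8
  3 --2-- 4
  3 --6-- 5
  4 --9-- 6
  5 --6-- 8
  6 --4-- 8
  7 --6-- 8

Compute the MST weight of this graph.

Applying Kruskal's algorithm (sort edges by weight, add if no cycle):
  Add (2,5) w=2
  Add (3,4) w=2
  Add (0,2) w=3
  Add (1,8) w=3
  Add (0,7) w=4
  Add (2,6) w=4
  Add (6,8) w=4
  Add (1,4) w=5
  Skip (3,5) w=6 (creates cycle)
  Skip (5,8) w=6 (creates cycle)
  Skip (7,8) w=6 (creates cycle)
  Skip (4,6) w=9 (creates cycle)
  Skip (2,8) w=13 (creates cycle)
  Skip (1,2) w=14 (creates cycle)
MST weight = 27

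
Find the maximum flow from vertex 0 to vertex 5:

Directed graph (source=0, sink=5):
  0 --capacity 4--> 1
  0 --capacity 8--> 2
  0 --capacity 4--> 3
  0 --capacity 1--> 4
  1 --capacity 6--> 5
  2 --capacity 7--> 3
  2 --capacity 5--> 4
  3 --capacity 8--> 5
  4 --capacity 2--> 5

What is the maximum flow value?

Computing max flow:
  Flow on (0->1): 4/4
  Flow on (0->2): 8/8
  Flow on (0->3): 1/4
  Flow on (0->4): 1/1
  Flow on (1->5): 4/6
  Flow on (2->3): 7/7
  Flow on (2->4): 1/5
  Flow on (3->5): 8/8
  Flow on (4->5): 2/2
Maximum flow = 14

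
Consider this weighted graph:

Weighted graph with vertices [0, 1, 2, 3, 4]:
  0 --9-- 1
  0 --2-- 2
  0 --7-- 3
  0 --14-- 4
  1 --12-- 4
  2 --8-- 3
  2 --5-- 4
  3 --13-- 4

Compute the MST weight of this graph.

Applying Kruskal's algorithm (sort edges by weight, add if no cycle):
  Add (0,2) w=2
  Add (2,4) w=5
  Add (0,3) w=7
  Skip (2,3) w=8 (creates cycle)
  Add (0,1) w=9
  Skip (1,4) w=12 (creates cycle)
  Skip (3,4) w=13 (creates cycle)
  Skip (0,4) w=14 (creates cycle)
MST weight = 23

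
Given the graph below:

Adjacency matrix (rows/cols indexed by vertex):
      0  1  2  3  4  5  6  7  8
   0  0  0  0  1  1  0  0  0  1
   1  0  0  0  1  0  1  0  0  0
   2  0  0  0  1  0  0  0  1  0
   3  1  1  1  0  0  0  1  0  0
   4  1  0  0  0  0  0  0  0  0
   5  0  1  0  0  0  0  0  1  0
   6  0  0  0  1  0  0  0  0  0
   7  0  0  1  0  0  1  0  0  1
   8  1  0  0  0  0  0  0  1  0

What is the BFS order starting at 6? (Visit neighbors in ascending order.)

BFS from vertex 6 (neighbors processed in ascending order):
Visit order: 6, 3, 0, 1, 2, 4, 8, 5, 7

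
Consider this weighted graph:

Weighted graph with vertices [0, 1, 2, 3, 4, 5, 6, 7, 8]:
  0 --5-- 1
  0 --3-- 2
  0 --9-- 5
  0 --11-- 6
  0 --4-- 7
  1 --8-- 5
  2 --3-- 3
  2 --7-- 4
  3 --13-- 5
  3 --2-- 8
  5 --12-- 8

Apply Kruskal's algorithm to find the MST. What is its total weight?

Applying Kruskal's algorithm (sort edges by weight, add if no cycle):
  Add (3,8) w=2
  Add (0,2) w=3
  Add (2,3) w=3
  Add (0,7) w=4
  Add (0,1) w=5
  Add (2,4) w=7
  Add (1,5) w=8
  Skip (0,5) w=9 (creates cycle)
  Add (0,6) w=11
  Skip (5,8) w=12 (creates cycle)
  Skip (3,5) w=13 (creates cycle)
MST weight = 43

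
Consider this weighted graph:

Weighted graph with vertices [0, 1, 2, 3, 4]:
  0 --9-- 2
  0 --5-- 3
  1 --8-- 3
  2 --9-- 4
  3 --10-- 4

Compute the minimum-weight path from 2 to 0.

Using Dijkstra's algorithm from vertex 2:
Shortest path: 2 -> 0
Total weight: 9 = 9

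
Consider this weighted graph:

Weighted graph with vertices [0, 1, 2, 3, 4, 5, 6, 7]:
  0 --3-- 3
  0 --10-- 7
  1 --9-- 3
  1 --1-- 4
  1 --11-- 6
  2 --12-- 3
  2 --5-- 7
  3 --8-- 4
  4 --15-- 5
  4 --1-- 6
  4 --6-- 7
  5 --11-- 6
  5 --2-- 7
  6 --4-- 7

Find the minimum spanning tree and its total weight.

Applying Kruskal's algorithm (sort edges by weight, add if no cycle):
  Add (1,4) w=1
  Add (4,6) w=1
  Add (5,7) w=2
  Add (0,3) w=3
  Add (6,7) w=4
  Add (2,7) w=5
  Skip (4,7) w=6 (creates cycle)
  Add (3,4) w=8
  Skip (1,3) w=9 (creates cycle)
  Skip (0,7) w=10 (creates cycle)
  Skip (1,6) w=11 (creates cycle)
  Skip (5,6) w=11 (creates cycle)
  Skip (2,3) w=12 (creates cycle)
  Skip (4,5) w=15 (creates cycle)
MST weight = 24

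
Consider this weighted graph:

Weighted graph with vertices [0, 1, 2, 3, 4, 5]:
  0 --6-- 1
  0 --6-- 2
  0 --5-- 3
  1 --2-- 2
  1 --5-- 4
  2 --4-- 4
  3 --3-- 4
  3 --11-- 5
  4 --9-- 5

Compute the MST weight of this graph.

Applying Kruskal's algorithm (sort edges by weight, add if no cycle):
  Add (1,2) w=2
  Add (3,4) w=3
  Add (2,4) w=4
  Add (0,3) w=5
  Skip (1,4) w=5 (creates cycle)
  Skip (0,1) w=6 (creates cycle)
  Skip (0,2) w=6 (creates cycle)
  Add (4,5) w=9
  Skip (3,5) w=11 (creates cycle)
MST weight = 23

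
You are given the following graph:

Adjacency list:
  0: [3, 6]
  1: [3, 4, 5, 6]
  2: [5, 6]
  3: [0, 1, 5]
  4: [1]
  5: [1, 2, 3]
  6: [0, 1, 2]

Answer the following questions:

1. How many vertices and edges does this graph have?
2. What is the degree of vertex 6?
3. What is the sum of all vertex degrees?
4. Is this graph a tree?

Count: 7 vertices, 9 edges.
Vertex 6 has neighbors [0, 1, 2], degree = 3.
Handshaking lemma: 2 * 9 = 18.
A tree on 7 vertices has 6 edges. This graph has 9 edges (3 extra). Not a tree.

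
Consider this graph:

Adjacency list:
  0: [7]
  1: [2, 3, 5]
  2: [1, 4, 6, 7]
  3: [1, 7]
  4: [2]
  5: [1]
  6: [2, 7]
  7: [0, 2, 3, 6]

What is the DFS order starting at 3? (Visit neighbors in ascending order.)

DFS from vertex 3 (neighbors processed in ascending order):
Visit order: 3, 1, 2, 4, 6, 7, 0, 5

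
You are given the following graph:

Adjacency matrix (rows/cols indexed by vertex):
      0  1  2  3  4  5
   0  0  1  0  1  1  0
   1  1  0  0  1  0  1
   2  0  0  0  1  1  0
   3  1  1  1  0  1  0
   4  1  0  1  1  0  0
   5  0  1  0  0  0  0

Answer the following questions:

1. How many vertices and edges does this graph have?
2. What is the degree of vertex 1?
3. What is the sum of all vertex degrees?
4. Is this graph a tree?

Count: 6 vertices, 8 edges.
Vertex 1 has neighbors [0, 3, 5], degree = 3.
Handshaking lemma: 2 * 8 = 16.
A tree on 6 vertices has 5 edges. This graph has 8 edges (3 extra). Not a tree.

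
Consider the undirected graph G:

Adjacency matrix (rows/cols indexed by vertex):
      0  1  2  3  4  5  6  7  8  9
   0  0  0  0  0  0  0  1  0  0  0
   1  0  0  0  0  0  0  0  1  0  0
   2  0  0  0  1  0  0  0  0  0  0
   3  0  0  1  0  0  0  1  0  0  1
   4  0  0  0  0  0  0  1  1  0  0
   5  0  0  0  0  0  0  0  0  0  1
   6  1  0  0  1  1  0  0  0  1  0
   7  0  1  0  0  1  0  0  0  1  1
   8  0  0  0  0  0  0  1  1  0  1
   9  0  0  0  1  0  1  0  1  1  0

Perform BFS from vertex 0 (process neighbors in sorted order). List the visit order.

BFS from vertex 0 (neighbors processed in ascending order):
Visit order: 0, 6, 3, 4, 8, 2, 9, 7, 5, 1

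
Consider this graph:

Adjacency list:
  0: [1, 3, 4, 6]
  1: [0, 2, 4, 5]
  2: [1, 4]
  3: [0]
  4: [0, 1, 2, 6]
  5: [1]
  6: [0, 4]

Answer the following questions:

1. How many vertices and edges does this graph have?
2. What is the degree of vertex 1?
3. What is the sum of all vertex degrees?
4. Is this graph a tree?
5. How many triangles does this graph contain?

Count: 7 vertices, 9 edges.
Vertex 1 has neighbors [0, 2, 4, 5], degree = 4.
Handshaking lemma: 2 * 9 = 18.
A tree on 7 vertices has 6 edges. This graph has 9 edges (3 extra). Not a tree.
Number of triangles = 3.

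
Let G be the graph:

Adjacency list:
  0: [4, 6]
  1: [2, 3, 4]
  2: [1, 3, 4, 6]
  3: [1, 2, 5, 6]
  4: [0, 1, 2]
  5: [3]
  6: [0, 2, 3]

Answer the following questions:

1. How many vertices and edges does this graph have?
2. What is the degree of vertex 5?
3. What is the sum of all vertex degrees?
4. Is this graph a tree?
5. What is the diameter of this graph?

Count: 7 vertices, 10 edges.
Vertex 5 has neighbors [3], degree = 1.
Handshaking lemma: 2 * 10 = 20.
A tree on 7 vertices has 6 edges. This graph has 10 edges (4 extra). Not a tree.
Diameter (longest shortest path) = 3.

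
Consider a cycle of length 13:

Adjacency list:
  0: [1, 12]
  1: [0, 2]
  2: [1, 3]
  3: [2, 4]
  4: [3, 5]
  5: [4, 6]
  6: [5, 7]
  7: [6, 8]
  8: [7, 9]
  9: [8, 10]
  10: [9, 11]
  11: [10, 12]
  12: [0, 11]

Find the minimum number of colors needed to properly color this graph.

This is an odd cycle (C_13). Odd cycles are not bipartite (any 2-coloring forces two adjacent vertices to match), and 3 colors suffice.
Chromatic number = 3.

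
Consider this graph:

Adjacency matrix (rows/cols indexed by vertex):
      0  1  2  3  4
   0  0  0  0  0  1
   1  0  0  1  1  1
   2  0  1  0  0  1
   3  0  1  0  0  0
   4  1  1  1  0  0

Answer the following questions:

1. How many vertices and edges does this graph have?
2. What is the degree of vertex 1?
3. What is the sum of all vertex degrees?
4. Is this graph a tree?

Count: 5 vertices, 5 edges.
Vertex 1 has neighbors [2, 3, 4], degree = 3.
Handshaking lemma: 2 * 5 = 10.
A tree on 5 vertices has 4 edges. This graph has 5 edges (1 extra). Not a tree.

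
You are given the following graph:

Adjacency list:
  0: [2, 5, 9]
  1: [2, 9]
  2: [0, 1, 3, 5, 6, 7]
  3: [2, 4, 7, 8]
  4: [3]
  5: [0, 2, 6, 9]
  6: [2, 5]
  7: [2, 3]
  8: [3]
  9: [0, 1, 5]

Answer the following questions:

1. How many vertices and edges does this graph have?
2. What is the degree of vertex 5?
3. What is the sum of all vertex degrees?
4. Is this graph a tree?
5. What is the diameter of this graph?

Count: 10 vertices, 14 edges.
Vertex 5 has neighbors [0, 2, 6, 9], degree = 4.
Handshaking lemma: 2 * 14 = 28.
A tree on 10 vertices has 9 edges. This graph has 14 edges (5 extra). Not a tree.
Diameter (longest shortest path) = 4.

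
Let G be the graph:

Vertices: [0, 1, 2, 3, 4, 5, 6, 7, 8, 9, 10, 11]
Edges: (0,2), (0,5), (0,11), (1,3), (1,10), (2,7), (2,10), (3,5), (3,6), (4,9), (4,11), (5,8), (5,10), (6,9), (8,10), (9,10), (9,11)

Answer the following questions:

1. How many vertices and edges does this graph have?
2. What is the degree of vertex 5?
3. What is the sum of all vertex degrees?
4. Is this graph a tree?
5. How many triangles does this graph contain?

Count: 12 vertices, 17 edges.
Vertex 5 has neighbors [0, 3, 8, 10], degree = 4.
Handshaking lemma: 2 * 17 = 34.
A tree on 12 vertices has 11 edges. This graph has 17 edges (6 extra). Not a tree.
Number of triangles = 2.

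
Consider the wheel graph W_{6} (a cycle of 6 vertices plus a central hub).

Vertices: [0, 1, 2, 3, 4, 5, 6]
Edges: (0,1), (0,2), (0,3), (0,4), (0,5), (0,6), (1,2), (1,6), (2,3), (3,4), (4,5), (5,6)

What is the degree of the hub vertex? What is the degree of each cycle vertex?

The hub connects to all 6 cycle vertices, so deg(hub) = 6.
Each cycle vertex connects to 2 neighbors on the cycle plus the hub, so deg(cycle vertex) = 3.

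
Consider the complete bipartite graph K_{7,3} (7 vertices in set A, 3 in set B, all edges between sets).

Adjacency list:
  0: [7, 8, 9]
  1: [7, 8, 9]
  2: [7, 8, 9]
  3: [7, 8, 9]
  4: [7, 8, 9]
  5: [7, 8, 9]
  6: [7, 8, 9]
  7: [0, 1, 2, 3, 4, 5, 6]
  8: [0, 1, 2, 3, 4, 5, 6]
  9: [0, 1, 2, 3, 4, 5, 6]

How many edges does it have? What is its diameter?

K_{7,3} has 7 * 3 = 21 edges.
Any vertex reaches any opposite-side vertex in 1 step; same-side vertices reach in 2 steps via any opposite-side vertex.
Diameter = 2.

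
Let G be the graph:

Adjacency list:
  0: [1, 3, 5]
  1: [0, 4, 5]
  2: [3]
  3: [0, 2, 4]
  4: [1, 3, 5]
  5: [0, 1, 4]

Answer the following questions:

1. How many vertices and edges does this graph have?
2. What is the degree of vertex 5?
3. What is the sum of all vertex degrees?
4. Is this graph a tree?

Count: 6 vertices, 8 edges.
Vertex 5 has neighbors [0, 1, 4], degree = 3.
Handshaking lemma: 2 * 8 = 16.
A tree on 6 vertices has 5 edges. This graph has 8 edges (3 extra). Not a tree.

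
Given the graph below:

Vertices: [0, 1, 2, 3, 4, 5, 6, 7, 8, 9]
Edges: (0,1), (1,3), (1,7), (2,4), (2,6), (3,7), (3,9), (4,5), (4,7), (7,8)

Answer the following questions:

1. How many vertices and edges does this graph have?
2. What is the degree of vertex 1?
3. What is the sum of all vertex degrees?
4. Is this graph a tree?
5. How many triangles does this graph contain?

Count: 10 vertices, 10 edges.
Vertex 1 has neighbors [0, 3, 7], degree = 3.
Handshaking lemma: 2 * 10 = 20.
A tree on 10 vertices has 9 edges. This graph has 10 edges (1 extra). Not a tree.
Number of triangles = 1.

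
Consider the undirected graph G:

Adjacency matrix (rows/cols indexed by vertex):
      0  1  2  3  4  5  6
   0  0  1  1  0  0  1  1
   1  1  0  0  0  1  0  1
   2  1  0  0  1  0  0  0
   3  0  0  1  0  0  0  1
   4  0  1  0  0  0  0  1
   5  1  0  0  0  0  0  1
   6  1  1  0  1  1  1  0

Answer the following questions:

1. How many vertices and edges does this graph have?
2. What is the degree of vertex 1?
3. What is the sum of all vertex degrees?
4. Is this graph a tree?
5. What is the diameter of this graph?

Count: 7 vertices, 10 edges.
Vertex 1 has neighbors [0, 4, 6], degree = 3.
Handshaking lemma: 2 * 10 = 20.
A tree on 7 vertices has 6 edges. This graph has 10 edges (4 extra). Not a tree.
Diameter (longest shortest path) = 3.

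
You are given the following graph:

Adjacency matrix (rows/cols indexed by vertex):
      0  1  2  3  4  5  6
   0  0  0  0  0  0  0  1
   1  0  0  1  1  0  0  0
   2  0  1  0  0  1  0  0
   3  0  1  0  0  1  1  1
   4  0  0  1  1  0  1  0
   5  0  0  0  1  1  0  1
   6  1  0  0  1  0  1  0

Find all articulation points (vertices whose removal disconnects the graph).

An articulation point is a vertex whose removal disconnects the graph.
Articulation points: [6]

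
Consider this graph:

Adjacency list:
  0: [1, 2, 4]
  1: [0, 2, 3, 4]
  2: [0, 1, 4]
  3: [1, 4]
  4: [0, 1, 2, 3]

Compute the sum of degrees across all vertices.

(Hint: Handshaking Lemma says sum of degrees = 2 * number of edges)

Count edges: 8 edges.
By Handshaking Lemma: sum of degrees = 2 * 8 = 16.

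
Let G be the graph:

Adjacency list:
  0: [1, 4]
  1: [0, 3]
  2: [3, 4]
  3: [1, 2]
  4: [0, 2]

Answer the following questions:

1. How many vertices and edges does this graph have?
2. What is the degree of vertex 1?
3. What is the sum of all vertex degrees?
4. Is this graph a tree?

Count: 5 vertices, 5 edges.
Vertex 1 has neighbors [0, 3], degree = 2.
Handshaking lemma: 2 * 5 = 10.
A tree on 5 vertices has 4 edges. This graph has 5 edges (1 extra). Not a tree.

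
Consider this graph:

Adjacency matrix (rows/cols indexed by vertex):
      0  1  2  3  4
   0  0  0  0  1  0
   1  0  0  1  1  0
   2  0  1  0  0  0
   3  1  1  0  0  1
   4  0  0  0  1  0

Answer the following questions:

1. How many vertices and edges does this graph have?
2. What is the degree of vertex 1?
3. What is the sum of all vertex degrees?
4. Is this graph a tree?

Count: 5 vertices, 4 edges.
Vertex 1 has neighbors [2, 3], degree = 2.
Handshaking lemma: 2 * 4 = 8.
A graph is a tree iff it is connected and has exactly n-1 edges. This graph is connected (all 5 vertices in one component) and has 5-1 = 4 edges. It is a tree.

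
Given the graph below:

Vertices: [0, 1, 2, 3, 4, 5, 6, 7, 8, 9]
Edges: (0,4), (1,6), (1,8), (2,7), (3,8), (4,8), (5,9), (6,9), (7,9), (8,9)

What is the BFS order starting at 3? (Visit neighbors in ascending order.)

BFS from vertex 3 (neighbors processed in ascending order):
Visit order: 3, 8, 1, 4, 9, 6, 0, 5, 7, 2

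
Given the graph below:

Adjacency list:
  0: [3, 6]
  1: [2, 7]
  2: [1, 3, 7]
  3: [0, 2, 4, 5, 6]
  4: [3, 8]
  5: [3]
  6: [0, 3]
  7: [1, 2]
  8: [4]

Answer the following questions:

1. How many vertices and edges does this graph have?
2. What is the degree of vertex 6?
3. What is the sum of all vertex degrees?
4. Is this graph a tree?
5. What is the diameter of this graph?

Count: 9 vertices, 10 edges.
Vertex 6 has neighbors [0, 3], degree = 2.
Handshaking lemma: 2 * 10 = 20.
A tree on 9 vertices has 8 edges. This graph has 10 edges (2 extra). Not a tree.
Diameter (longest shortest path) = 4.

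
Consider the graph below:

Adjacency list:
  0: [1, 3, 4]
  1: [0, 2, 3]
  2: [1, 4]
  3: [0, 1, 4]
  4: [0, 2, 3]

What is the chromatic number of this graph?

The graph has a maximum clique of size 3 (lower bound on chromatic number).
A valid 3-coloring: {0: 0, 1: 1, 2: 0, 3: 2, 4: 1}.
Chromatic number = 3.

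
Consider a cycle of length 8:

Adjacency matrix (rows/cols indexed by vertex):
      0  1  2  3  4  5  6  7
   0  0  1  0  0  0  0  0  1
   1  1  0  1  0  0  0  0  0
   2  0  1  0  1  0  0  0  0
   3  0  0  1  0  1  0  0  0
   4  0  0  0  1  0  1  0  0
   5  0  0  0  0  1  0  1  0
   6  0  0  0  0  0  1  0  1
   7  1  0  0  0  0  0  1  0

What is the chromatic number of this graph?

This is an even cycle (C_8). Even cycles are bipartite.
Chromatic number = 2.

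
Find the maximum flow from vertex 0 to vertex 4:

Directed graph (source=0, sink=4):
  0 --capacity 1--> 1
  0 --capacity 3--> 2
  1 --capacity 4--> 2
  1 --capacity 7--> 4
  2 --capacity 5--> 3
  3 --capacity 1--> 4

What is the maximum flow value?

Computing max flow:
  Flow on (0->1): 1/1
  Flow on (0->2): 1/3
  Flow on (1->4): 1/7
  Flow on (2->3): 1/5
  Flow on (3->4): 1/1
Maximum flow = 2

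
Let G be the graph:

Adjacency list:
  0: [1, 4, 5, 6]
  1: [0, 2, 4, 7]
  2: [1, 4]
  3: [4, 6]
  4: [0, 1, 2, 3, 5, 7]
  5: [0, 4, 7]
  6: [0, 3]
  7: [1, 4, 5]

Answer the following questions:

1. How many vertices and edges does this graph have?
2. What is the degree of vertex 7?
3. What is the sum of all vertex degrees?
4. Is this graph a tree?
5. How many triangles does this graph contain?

Count: 8 vertices, 13 edges.
Vertex 7 has neighbors [1, 4, 5], degree = 3.
Handshaking lemma: 2 * 13 = 26.
A tree on 8 vertices has 7 edges. This graph has 13 edges (6 extra). Not a tree.
Number of triangles = 5.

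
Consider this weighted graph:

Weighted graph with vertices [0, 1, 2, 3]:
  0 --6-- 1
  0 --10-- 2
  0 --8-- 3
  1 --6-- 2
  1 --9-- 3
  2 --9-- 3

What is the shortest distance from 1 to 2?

Using Dijkstra's algorithm from vertex 1:
Shortest path: 1 -> 2
Total weight: 6 = 6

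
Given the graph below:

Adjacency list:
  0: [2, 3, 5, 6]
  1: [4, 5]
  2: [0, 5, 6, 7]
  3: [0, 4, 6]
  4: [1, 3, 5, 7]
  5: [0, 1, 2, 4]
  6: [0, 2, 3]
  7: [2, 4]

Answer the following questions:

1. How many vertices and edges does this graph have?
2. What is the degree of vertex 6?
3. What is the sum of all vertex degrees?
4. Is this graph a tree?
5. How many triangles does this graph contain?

Count: 8 vertices, 13 edges.
Vertex 6 has neighbors [0, 2, 3], degree = 3.
Handshaking lemma: 2 * 13 = 26.
A tree on 8 vertices has 7 edges. This graph has 13 edges (6 extra). Not a tree.
Number of triangles = 4.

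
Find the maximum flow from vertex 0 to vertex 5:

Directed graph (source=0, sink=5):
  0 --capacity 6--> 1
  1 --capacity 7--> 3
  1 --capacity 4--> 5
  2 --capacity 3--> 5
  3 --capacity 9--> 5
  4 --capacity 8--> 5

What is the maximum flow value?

Computing max flow:
  Flow on (0->1): 6/6
  Flow on (1->3): 2/7
  Flow on (1->5): 4/4
  Flow on (3->5): 2/9
Maximum flow = 6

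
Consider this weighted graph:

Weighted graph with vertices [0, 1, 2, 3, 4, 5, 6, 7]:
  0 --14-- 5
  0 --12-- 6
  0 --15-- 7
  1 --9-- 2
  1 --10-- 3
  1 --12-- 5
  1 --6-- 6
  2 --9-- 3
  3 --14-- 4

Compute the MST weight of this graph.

Applying Kruskal's algorithm (sort edges by weight, add if no cycle):
  Add (1,6) w=6
  Add (1,2) w=9
  Add (2,3) w=9
  Skip (1,3) w=10 (creates cycle)
  Add (0,6) w=12
  Add (1,5) w=12
  Skip (0,5) w=14 (creates cycle)
  Add (3,4) w=14
  Add (0,7) w=15
MST weight = 77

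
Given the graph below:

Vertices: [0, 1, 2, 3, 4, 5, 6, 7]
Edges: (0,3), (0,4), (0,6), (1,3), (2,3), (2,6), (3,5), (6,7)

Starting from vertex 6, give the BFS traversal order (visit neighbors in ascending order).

BFS from vertex 6 (neighbors processed in ascending order):
Visit order: 6, 0, 2, 7, 3, 4, 1, 5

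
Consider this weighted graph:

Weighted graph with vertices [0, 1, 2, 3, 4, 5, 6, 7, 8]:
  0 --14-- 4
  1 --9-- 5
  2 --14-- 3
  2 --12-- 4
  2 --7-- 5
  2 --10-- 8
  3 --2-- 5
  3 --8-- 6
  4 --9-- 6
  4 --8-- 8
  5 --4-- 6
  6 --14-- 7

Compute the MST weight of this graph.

Applying Kruskal's algorithm (sort edges by weight, add if no cycle):
  Add (3,5) w=2
  Add (5,6) w=4
  Add (2,5) w=7
  Skip (3,6) w=8 (creates cycle)
  Add (4,8) w=8
  Add (1,5) w=9
  Add (4,6) w=9
  Skip (2,8) w=10 (creates cycle)
  Skip (2,4) w=12 (creates cycle)
  Add (0,4) w=14
  Skip (2,3) w=14 (creates cycle)
  Add (6,7) w=14
MST weight = 67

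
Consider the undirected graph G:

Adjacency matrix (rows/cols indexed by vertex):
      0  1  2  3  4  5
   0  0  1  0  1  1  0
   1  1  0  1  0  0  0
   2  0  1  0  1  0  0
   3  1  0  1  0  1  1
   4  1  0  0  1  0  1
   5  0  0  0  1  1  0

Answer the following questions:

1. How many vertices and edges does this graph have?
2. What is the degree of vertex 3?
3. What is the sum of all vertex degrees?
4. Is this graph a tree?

Count: 6 vertices, 8 edges.
Vertex 3 has neighbors [0, 2, 4, 5], degree = 4.
Handshaking lemma: 2 * 8 = 16.
A tree on 6 vertices has 5 edges. This graph has 8 edges (3 extra). Not a tree.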